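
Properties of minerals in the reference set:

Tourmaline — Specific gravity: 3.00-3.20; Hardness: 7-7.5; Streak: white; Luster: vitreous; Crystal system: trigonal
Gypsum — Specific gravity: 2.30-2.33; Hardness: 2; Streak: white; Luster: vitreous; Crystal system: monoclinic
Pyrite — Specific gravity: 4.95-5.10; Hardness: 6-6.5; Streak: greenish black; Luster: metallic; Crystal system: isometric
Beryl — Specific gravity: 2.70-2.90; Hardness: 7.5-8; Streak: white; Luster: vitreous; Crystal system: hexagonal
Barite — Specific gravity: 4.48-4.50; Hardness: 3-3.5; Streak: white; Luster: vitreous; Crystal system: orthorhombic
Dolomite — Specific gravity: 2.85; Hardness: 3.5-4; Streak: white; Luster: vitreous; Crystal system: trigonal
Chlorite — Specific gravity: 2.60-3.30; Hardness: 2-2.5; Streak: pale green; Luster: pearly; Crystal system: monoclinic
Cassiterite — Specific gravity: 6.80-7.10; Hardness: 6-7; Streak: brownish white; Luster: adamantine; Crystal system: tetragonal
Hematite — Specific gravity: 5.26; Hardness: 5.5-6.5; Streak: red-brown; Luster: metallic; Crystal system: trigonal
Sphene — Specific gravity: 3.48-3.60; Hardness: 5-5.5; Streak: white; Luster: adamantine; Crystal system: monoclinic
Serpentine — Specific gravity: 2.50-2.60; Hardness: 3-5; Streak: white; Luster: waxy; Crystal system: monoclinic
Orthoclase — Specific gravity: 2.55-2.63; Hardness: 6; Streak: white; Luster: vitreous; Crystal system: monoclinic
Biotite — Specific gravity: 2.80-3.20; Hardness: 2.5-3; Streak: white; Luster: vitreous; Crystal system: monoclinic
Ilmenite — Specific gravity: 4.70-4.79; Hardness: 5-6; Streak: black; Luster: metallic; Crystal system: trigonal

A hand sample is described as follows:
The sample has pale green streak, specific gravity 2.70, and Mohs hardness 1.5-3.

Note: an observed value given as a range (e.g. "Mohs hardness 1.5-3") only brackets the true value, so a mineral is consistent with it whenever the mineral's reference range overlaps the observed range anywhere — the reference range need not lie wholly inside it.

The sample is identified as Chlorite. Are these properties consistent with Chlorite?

Pale green streak — matches Chlorite (pale green streak).
Specific gravity 2.70 — matches Chlorite (SG 2.60-3.30).
Mohs hardness 1.5-3 — matches Chlorite (hardness 2-2.5).
All observations are consistent with the tabulated values for Chlorite.

Consistent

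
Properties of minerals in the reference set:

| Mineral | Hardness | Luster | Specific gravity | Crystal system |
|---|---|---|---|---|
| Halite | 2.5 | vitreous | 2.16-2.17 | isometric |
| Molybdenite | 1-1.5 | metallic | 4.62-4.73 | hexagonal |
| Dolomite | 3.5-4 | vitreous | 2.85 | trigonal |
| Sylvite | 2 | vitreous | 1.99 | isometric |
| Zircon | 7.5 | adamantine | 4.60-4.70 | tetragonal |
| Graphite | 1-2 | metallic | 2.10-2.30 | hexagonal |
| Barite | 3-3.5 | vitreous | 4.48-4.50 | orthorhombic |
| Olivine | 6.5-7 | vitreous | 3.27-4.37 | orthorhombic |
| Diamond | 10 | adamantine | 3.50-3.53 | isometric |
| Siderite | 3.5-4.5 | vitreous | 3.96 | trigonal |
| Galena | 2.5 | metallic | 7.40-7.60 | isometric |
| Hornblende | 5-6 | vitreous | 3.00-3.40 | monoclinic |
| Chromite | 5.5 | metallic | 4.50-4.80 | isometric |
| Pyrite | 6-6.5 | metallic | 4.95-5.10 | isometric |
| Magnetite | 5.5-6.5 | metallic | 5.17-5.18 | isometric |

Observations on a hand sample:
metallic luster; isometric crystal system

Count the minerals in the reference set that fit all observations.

Metallic luster — Molybdenite, Graphite, Galena, Chromite, Pyrite, Magnetite remain.
Isometric crystal system eliminates Molybdenite, Graphite.
The minerals that satisfy all observations are Chromite, Galena, Magnetite, Pyrite.
That is 4 minerals.

4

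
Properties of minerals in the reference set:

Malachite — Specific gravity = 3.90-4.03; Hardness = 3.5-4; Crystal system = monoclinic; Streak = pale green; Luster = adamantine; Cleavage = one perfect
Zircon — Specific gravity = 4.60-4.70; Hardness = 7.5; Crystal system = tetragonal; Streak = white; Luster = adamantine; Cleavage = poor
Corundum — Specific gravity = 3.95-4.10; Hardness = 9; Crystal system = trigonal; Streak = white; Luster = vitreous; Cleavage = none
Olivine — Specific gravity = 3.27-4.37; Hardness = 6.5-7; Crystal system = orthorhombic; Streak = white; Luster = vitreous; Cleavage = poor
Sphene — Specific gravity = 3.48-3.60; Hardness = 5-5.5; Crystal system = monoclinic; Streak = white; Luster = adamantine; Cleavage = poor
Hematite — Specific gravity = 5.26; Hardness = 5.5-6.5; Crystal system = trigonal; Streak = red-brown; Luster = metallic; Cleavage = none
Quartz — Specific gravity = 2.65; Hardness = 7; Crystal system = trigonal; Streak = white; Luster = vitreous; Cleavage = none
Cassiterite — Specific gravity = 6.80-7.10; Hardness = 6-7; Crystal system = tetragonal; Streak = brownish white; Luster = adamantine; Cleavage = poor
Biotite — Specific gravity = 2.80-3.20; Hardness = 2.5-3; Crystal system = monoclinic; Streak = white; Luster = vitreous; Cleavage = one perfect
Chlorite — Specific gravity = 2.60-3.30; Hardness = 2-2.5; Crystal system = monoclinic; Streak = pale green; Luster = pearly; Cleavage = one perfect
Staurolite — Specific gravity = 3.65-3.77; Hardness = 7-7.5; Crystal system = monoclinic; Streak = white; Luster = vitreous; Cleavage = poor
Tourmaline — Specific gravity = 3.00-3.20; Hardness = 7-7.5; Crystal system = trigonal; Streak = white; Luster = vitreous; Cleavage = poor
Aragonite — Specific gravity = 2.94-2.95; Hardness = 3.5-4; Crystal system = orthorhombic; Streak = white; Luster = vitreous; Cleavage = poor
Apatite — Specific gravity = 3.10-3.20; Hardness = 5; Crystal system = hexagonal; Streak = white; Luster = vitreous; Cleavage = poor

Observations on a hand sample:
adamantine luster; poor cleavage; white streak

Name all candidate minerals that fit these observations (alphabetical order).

Sphene, Zircon

Adamantine luster: narrows the field to Malachite, Zircon, Sphene, Cassiterite.
Poor cleavage rules out Malachite.
White streak excludes Cassiterite.
Remaining candidates: Sphene, Zircon.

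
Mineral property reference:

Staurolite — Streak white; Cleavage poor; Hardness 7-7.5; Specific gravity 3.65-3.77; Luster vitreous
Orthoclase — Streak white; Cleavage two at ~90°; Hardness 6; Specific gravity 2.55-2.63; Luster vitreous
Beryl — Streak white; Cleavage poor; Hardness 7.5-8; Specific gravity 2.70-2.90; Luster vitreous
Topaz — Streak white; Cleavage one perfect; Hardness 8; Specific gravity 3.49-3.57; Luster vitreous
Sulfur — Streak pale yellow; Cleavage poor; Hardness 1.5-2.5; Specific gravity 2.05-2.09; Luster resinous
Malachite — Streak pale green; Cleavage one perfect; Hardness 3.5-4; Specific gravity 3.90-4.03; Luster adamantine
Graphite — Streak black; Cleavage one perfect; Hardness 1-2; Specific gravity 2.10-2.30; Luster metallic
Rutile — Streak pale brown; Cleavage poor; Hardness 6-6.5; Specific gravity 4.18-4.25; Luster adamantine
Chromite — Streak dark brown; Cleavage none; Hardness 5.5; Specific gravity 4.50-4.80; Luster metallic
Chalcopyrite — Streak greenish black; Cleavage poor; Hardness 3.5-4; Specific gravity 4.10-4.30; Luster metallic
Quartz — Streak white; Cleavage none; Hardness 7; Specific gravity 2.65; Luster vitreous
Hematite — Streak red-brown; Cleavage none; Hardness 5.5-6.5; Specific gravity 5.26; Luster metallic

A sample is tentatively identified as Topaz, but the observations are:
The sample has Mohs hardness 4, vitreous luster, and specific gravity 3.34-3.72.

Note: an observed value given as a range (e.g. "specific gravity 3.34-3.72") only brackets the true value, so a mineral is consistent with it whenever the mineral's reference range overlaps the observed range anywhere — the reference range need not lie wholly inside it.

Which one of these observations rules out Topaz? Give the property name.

hardness

Mohs hardness 4: Topaz has hardness 8 — does not match.
Vitreous luster: Topaz has vitreous luster — within range.
Specific gravity 3.34-3.72: Topaz has SG 3.49-3.57 — within range.
Everything matches except the hardness.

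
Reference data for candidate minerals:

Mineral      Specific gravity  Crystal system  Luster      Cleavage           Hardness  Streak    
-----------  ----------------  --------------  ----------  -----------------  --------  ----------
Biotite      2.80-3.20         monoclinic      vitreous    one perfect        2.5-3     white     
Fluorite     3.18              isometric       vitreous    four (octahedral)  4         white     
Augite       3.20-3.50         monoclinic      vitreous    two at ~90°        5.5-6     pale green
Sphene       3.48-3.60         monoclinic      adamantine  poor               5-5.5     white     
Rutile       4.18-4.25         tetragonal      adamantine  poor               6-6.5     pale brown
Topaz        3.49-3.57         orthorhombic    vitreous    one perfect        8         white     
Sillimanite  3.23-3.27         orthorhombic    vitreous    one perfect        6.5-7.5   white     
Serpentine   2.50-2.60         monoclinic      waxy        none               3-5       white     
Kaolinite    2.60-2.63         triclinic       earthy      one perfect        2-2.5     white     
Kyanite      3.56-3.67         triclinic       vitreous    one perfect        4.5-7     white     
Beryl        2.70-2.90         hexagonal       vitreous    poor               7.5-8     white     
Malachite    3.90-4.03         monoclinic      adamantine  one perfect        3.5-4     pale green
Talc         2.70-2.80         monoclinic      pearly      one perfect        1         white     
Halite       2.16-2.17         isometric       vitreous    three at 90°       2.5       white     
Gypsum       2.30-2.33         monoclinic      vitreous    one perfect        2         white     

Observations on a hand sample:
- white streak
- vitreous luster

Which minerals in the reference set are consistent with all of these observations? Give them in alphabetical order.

White streak is inconsistent with Augite, Rutile, Malachite.
Vitreous luster rules out Sphene, Serpentine, Kaolinite, Talc.
Consistent with every observation: Beryl, Biotite, Fluorite, Gypsum, Halite, Kyanite, Sillimanite, Topaz.

Beryl, Biotite, Fluorite, Gypsum, Halite, Kyanite, Sillimanite, Topaz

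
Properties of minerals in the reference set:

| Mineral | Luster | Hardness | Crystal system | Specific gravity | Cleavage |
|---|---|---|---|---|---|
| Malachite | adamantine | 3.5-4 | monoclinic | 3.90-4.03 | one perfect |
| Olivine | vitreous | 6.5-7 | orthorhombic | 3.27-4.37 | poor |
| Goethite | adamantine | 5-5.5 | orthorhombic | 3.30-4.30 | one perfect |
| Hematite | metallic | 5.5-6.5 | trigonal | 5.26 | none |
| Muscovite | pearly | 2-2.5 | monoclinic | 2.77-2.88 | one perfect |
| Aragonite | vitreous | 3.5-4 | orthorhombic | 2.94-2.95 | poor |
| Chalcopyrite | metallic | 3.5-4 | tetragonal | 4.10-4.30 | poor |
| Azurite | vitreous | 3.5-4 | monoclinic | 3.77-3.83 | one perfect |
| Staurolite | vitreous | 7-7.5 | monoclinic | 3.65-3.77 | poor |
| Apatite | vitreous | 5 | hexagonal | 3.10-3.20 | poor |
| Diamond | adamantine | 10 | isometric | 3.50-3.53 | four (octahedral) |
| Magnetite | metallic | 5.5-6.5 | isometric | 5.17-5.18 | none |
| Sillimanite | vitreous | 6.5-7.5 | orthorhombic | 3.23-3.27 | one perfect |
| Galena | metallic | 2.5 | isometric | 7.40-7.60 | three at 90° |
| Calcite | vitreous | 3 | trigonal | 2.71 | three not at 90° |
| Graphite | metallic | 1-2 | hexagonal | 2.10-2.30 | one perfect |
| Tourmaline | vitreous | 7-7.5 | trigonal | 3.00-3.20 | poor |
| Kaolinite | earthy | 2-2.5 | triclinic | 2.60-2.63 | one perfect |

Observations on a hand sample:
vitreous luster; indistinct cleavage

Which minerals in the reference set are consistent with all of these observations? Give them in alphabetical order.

Vitreous luster: only Olivine, Aragonite, Azurite, Staurolite, Apatite, Sillimanite, Calcite, Tourmaline remain.
Indistinct cleavage rules out Azurite, Sillimanite, Calcite.
Consistent with every observation: Apatite, Aragonite, Olivine, Staurolite, Tourmaline.

Apatite, Aragonite, Olivine, Staurolite, Tourmaline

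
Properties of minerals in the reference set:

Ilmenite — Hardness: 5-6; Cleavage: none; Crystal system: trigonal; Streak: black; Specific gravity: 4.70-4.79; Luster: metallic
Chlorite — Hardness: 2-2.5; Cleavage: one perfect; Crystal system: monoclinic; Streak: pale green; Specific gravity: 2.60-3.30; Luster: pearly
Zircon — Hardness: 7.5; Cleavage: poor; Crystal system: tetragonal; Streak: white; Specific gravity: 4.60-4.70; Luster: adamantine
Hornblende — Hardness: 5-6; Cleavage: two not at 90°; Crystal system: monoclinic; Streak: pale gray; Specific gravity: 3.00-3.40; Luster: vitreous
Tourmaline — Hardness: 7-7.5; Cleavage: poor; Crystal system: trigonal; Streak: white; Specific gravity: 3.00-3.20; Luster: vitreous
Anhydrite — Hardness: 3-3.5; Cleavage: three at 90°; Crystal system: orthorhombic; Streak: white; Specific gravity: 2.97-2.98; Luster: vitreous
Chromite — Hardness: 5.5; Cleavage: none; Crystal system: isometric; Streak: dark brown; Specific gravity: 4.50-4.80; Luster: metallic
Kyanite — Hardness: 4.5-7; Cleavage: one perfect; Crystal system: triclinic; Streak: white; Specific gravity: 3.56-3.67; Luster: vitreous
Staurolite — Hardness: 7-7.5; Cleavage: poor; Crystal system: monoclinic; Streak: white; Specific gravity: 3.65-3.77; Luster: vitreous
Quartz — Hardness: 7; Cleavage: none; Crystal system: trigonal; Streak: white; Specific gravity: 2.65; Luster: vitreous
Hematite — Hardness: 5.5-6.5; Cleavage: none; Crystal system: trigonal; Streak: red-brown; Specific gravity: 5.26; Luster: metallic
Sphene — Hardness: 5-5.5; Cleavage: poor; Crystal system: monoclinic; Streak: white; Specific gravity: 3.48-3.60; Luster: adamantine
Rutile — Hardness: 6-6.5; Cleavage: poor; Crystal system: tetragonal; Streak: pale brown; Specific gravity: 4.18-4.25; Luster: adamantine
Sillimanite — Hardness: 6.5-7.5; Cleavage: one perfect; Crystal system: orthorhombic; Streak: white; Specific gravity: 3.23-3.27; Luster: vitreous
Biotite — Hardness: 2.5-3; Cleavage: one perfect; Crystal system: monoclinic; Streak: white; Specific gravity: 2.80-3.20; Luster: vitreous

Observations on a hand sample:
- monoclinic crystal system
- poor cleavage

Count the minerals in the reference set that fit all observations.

2

Monoclinic crystal system — leaves Chlorite, Hornblende, Staurolite, Sphene, Biotite.
Poor cleavage — Staurolite, Sphene remain.
Consistent with every observation: Sphene, Staurolite.
That is 2 minerals.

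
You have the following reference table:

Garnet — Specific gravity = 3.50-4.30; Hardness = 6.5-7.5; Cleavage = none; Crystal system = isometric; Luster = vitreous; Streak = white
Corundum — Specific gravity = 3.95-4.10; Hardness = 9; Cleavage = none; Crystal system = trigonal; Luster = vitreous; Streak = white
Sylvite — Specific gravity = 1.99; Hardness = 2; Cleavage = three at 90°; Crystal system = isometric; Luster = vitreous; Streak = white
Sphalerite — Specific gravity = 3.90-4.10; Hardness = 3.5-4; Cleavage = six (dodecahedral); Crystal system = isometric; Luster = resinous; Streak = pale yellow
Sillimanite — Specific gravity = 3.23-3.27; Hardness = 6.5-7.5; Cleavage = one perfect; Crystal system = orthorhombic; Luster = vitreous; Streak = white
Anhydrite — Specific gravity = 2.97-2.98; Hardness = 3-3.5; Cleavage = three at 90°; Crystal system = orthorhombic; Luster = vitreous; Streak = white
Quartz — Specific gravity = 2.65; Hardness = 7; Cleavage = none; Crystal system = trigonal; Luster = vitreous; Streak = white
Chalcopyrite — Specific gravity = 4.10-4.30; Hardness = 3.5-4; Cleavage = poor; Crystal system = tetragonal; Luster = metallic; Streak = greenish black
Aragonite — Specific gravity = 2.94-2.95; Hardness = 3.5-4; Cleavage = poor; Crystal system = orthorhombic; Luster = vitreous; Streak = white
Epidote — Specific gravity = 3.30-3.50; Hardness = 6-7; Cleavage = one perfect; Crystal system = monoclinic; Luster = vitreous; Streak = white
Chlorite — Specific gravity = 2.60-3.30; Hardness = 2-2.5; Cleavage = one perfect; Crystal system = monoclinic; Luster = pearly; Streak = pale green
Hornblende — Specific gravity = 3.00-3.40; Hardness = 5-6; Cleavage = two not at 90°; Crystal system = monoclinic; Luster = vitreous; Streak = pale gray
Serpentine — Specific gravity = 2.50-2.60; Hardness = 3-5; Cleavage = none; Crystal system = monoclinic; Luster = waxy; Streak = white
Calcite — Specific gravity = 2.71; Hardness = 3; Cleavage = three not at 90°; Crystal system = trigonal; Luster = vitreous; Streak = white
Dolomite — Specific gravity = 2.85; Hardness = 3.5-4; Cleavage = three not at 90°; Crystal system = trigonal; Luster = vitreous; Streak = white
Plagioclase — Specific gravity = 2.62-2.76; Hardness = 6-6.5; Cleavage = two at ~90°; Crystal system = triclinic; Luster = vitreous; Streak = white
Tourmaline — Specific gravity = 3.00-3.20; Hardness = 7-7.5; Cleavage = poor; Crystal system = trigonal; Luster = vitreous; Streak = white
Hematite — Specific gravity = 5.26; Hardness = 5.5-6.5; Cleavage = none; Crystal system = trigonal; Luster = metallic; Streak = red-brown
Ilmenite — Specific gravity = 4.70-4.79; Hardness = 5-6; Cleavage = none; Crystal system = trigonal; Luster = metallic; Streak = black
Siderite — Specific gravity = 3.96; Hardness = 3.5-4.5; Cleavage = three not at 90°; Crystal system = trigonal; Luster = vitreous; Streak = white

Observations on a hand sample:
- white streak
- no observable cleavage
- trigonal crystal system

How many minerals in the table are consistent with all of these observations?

2

White streak eliminates Sphalerite, Chalcopyrite, Chlorite, Hornblende, Hematite, Ilmenite.
No observable cleavage: narrows the field to Garnet, Corundum, Quartz, Serpentine.
Trigonal crystal system rules out Garnet, Serpentine.
Consistent with every observation: Corundum, Quartz.
That is 2 minerals.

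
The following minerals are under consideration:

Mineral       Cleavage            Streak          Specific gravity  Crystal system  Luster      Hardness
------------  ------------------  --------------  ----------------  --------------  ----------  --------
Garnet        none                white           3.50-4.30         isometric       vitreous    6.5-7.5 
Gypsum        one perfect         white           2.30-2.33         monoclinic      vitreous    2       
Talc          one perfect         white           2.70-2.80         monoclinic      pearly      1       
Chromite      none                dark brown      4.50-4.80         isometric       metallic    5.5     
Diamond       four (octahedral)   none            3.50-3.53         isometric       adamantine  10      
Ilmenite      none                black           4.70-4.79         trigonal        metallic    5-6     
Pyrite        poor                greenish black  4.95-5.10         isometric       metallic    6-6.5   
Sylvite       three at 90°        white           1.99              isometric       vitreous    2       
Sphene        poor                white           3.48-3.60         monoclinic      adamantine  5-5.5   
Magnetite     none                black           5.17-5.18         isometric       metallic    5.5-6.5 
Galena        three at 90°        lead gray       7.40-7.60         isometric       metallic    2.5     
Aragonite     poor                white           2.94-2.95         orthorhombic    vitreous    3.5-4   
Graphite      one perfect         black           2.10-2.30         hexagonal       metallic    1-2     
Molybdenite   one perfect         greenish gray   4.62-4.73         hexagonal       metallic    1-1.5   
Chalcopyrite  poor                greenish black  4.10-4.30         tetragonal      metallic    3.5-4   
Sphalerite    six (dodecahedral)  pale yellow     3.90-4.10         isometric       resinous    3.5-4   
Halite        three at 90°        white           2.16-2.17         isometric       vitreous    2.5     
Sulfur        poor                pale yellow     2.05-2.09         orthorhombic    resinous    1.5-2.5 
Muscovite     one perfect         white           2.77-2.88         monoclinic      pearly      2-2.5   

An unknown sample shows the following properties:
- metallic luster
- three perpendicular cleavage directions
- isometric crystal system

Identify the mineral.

Metallic luster — only Chromite, Ilmenite, Pyrite, Magnetite, Galena, Graphite, Molybdenite, Chalcopyrite remain.
Three perpendicular cleavage directions — Galena remains.
Isometric crystal system — all remaining candidates fit.
The only mineral consistent with every observation is Galena.

Galena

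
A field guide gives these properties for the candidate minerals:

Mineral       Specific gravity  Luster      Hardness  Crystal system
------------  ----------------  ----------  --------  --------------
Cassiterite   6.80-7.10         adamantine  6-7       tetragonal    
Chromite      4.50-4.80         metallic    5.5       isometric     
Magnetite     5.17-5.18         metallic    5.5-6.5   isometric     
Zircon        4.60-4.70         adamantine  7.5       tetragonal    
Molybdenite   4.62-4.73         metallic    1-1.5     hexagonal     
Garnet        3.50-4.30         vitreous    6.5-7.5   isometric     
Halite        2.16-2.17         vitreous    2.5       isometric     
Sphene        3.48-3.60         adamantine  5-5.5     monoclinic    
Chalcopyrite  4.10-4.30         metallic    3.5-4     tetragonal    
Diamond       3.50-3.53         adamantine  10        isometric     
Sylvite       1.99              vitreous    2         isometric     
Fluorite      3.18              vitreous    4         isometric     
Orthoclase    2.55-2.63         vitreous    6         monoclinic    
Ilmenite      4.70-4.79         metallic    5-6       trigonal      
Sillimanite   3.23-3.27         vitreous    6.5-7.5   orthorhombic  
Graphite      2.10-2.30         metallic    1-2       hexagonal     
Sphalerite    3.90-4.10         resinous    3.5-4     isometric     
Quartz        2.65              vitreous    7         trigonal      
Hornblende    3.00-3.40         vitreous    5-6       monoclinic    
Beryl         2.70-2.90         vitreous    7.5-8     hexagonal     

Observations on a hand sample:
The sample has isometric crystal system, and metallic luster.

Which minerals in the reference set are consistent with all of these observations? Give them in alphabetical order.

Chromite, Magnetite

Isometric crystal system: Chromite, Magnetite, Garnet, Halite, Diamond, Sylvite, Fluorite, Sphalerite remain.
Metallic luster: leaves Chromite, Magnetite.
Consistent with every observation: Chromite, Magnetite.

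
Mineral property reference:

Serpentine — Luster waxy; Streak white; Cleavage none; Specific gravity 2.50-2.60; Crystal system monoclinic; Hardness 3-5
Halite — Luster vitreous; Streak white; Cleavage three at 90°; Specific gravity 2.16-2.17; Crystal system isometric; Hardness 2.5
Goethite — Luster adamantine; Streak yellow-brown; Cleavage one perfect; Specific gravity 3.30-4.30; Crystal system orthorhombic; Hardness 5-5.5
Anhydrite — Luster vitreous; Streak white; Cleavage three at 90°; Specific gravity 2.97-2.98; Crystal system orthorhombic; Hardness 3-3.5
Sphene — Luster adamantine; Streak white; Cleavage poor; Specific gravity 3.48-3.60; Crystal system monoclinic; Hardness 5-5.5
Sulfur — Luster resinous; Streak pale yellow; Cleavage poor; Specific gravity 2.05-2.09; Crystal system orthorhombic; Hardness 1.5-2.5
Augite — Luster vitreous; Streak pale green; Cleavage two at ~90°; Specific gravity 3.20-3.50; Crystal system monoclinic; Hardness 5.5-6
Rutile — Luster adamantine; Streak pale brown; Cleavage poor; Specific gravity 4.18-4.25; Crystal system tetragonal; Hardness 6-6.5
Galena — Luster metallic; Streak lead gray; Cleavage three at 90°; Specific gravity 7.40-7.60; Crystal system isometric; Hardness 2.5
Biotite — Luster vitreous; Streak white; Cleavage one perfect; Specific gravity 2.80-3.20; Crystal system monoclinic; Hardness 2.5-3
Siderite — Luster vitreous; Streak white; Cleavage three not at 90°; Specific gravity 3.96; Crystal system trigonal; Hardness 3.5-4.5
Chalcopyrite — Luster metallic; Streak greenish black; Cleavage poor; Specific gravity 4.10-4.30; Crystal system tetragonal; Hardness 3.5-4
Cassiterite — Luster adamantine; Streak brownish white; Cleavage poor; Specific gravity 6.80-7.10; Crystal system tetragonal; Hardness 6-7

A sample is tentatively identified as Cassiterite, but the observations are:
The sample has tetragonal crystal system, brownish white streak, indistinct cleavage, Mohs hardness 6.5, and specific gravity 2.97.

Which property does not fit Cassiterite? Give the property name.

Tetragonal crystal system: Cassiterite has tetragonal system — matches.
Brownish white streak: Cassiterite has brownish white streak — matches.
Indistinct cleavage: Cassiterite has cleavage poor — matches.
Mohs hardness 6.5: Cassiterite has hardness 6-7 — matches.
Specific gravity 2.97: Cassiterite has SG 6.80-7.10 — outside the reference range.
The specific gravity is the one property that does not fit.

specific gravity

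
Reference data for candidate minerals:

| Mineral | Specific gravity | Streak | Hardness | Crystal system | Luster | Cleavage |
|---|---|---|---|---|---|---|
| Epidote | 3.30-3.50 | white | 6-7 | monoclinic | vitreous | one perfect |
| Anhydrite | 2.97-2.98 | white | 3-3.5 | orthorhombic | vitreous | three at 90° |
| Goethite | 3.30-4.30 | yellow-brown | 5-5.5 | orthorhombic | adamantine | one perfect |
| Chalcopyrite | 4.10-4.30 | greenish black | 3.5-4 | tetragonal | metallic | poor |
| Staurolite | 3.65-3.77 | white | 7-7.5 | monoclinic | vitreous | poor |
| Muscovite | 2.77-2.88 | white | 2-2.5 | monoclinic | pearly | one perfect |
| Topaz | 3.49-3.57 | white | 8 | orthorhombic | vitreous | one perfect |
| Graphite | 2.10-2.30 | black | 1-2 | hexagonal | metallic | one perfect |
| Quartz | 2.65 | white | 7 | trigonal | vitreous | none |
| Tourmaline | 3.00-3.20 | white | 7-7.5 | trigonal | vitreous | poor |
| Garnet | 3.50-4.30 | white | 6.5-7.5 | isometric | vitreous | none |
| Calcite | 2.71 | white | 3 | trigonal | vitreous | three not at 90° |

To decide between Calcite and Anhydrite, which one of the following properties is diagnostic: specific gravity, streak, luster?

Specific gravity: Calcite 2.71, Anhydrite 2.97-2.98 — distinct.
Streak: both white — no difference.
Luster: both vitreous — no difference.
Specific gravity is the diagnostic property here.

specific gravity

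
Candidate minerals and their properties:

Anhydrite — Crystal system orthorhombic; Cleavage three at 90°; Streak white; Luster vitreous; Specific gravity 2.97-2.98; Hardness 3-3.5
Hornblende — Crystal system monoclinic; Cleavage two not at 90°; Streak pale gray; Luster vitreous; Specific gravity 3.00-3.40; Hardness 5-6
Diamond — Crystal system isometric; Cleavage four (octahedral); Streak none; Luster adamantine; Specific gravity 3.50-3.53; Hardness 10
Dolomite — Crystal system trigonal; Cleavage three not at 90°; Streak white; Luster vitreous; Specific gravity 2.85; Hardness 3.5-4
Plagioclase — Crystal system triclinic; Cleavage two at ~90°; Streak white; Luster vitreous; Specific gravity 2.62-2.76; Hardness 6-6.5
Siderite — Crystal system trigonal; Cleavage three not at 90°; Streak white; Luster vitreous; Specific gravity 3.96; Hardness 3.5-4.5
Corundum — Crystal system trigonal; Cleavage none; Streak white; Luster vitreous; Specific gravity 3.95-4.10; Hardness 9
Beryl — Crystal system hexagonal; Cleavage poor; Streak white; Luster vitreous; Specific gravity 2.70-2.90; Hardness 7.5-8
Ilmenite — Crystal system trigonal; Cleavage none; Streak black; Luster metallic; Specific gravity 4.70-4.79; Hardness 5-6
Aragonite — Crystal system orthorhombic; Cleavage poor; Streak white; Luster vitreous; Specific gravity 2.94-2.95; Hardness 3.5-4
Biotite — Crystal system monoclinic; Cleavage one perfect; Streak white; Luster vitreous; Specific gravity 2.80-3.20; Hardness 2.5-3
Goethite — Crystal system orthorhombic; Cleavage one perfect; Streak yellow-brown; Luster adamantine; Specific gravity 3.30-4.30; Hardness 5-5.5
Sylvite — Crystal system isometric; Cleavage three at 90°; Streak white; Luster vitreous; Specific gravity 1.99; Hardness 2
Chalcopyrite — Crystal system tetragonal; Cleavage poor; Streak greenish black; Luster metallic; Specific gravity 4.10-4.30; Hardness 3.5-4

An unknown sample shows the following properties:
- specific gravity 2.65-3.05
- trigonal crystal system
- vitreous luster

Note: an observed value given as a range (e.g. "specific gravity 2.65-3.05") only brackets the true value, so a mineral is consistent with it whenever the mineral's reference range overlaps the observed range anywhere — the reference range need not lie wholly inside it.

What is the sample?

Dolomite

Specific gravity 2.65-3.05: narrows the field to Anhydrite, Hornblende, Dolomite, Plagioclase, Beryl, Aragonite, Biotite.
Trigonal crystal system: narrows the field to Dolomite.
Vitreous luster: consistent with all remaining minerals.
Dolomite is the sole remaining match.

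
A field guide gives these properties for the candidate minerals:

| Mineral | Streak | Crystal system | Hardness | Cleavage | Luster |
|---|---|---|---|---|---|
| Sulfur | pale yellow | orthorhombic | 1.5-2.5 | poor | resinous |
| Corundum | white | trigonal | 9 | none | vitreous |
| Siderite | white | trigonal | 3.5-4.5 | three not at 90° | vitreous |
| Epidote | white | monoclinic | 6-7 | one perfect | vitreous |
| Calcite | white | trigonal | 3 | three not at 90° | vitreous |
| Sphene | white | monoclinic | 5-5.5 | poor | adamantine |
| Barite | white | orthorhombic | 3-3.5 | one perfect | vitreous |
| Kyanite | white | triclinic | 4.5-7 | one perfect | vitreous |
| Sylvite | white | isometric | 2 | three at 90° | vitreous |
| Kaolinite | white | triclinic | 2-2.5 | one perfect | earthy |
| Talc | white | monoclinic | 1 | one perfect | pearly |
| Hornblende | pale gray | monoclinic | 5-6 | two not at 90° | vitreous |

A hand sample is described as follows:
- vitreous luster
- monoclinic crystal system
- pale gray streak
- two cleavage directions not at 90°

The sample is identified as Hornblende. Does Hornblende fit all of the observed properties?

Vitreous luster — is consistent with Hornblende (vitreous luster).
Monoclinic crystal system — is consistent with Hornblende (monoclinic system).
Pale gray streak — is consistent with Hornblende (pale gray streak).
Two cleavage directions not at 90° — is consistent with Hornblende (cleavage two not at 90°).
Nothing contradicts Hornblende.

Yes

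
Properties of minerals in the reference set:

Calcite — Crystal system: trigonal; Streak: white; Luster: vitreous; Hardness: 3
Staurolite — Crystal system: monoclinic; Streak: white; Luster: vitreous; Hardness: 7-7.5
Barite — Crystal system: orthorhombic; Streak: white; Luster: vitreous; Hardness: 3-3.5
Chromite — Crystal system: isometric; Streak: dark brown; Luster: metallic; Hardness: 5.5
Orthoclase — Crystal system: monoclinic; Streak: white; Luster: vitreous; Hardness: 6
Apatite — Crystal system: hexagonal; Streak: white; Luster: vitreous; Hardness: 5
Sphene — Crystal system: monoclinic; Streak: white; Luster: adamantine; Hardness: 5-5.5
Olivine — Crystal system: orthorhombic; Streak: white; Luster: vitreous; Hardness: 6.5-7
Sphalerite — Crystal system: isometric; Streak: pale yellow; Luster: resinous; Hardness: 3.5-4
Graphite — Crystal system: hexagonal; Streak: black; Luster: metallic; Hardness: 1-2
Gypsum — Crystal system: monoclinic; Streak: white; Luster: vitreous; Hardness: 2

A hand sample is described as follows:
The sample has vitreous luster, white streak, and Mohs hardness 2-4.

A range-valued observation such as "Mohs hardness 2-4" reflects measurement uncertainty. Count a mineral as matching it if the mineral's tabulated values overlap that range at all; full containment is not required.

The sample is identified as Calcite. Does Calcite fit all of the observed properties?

Vitreous luster — is consistent with Calcite (vitreous luster).
White streak — is consistent with Calcite (white streak).
Mohs hardness 2-4 — is consistent with Calcite (hardness 3).
All observations are consistent with the tabulated values for Calcite.

Consistent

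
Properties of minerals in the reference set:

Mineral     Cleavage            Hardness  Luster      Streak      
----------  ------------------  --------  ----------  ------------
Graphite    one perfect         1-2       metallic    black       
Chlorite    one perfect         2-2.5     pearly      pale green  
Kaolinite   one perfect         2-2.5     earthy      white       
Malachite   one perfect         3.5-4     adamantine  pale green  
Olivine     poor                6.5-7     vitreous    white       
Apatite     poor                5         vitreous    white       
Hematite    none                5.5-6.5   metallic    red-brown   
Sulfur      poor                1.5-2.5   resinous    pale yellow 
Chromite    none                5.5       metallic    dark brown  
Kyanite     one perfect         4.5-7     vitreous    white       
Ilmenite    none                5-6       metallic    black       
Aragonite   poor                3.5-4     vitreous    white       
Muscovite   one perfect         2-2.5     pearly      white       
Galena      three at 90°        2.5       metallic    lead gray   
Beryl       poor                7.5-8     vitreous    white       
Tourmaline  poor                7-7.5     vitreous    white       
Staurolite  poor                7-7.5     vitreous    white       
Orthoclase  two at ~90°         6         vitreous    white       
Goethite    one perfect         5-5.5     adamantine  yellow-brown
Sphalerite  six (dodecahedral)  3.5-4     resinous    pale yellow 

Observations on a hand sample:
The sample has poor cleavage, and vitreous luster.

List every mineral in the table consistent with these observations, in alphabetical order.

Poor cleavage: only Olivine, Apatite, Sulfur, Aragonite, Beryl, Tourmaline, Staurolite remain.
Vitreous luster eliminates Sulfur.
The minerals that satisfy all observations are Apatite, Aragonite, Beryl, Olivine, Staurolite, Tourmaline.

Apatite, Aragonite, Beryl, Olivine, Staurolite, Tourmaline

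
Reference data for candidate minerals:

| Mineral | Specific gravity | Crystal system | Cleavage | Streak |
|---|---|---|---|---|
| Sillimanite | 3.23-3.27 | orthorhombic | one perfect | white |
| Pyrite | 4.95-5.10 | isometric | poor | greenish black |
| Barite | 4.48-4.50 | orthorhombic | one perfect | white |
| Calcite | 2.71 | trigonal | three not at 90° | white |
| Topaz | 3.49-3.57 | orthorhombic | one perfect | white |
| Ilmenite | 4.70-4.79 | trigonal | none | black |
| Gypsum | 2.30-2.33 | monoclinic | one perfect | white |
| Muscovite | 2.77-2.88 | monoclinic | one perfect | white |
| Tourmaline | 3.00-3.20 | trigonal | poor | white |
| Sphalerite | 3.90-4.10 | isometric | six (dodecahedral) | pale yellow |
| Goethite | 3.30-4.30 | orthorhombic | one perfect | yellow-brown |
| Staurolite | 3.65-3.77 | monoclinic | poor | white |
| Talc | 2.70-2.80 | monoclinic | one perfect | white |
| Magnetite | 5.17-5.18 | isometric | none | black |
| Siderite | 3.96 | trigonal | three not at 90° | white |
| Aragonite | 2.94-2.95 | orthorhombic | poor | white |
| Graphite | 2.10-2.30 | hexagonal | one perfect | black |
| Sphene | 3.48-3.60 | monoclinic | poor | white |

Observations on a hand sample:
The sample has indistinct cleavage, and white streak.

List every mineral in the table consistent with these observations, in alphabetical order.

Indistinct cleavage — only Pyrite, Tourmaline, Staurolite, Aragonite, Sphene remain.
White streak is inconsistent with Pyrite.
Consistent with every observation: Aragonite, Sphene, Staurolite, Tourmaline.

Aragonite, Sphene, Staurolite, Tourmaline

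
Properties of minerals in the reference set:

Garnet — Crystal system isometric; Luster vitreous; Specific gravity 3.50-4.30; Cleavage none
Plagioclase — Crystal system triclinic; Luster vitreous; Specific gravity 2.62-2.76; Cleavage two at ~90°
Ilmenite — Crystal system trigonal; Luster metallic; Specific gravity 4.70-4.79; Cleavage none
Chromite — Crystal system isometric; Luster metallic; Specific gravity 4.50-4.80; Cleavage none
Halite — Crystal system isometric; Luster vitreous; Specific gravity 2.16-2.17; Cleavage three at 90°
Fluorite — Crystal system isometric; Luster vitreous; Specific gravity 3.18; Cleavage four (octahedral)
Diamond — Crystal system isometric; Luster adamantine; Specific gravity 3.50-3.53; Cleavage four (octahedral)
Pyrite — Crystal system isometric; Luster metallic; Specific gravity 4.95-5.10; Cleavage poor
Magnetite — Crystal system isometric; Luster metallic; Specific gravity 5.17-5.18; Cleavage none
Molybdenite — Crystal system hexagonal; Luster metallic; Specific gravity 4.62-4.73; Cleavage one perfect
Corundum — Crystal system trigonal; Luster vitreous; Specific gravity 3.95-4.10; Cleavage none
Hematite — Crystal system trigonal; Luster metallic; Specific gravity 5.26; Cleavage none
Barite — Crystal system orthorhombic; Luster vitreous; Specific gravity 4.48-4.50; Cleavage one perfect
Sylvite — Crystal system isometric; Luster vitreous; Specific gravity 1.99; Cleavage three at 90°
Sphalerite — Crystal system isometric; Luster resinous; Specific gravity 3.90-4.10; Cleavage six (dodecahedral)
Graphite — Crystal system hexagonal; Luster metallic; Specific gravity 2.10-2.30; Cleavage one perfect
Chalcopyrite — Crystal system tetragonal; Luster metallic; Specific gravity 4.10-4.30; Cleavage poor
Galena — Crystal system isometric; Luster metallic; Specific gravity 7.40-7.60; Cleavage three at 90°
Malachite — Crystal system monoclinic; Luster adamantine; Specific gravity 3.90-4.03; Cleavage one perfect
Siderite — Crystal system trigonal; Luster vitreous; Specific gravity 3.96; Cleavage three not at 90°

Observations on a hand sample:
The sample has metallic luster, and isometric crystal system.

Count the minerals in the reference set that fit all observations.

Metallic luster: leaves Ilmenite, Chromite, Pyrite, Magnetite, Molybdenite, Hematite, Graphite, Chalcopyrite, Galena.
Isometric crystal system: only Chromite, Pyrite, Magnetite, Galena remain.
Remaining candidates: Chromite, Galena, Magnetite, Pyrite.
That is 4 minerals.

4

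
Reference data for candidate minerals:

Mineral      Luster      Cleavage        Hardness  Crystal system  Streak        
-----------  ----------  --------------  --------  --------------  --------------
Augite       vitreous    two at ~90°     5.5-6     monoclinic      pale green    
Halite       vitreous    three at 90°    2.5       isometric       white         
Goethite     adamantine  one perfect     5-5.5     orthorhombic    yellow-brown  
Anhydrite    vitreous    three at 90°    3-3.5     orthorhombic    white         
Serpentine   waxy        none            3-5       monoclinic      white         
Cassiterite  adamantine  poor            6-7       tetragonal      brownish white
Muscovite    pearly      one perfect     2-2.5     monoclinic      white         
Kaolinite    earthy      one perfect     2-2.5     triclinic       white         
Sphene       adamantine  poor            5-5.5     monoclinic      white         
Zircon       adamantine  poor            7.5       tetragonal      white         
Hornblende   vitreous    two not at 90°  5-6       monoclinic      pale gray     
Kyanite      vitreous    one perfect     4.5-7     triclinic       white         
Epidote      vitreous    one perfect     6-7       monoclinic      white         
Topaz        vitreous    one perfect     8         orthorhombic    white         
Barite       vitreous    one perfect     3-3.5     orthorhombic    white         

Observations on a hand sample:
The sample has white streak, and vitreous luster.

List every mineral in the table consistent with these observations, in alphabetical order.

Anhydrite, Barite, Epidote, Halite, Kyanite, Topaz

White streak excludes Augite, Goethite, Cassiterite, Hornblende.
Vitreous luster is inconsistent with Serpentine, Muscovite, Kaolinite, Sphene, Zircon.
Consistent with every observation: Anhydrite, Barite, Epidote, Halite, Kyanite, Topaz.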